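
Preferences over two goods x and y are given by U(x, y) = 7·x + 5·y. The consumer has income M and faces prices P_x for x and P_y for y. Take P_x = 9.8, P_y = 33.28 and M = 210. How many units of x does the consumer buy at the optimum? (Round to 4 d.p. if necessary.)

x* = 21.4286

Perfect substitutes: compare marginal utility per dollar. 7/P_x vs 5/P_y → 0.7143 vs 0.1502.
x gives more utility per dollar, so spend all income on x: x* = M/P_x, y* = 0.
Numerically: x* = 21.4286, y* = 0.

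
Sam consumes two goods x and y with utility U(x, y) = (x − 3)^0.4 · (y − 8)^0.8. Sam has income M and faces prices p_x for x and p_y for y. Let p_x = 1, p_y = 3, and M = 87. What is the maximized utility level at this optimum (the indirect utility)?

V = 26.3247

After buying the subsistence bundle (3, 8), a share 1/3 of the remaining income goes to x: x* = 3 + 1/3·(M − 3p_x − 8p_y)/p_x.
Discretionary income = 87 − 3·1 − 8·3 = 60; x* = 3 + 1/3·60/1 = 23; y* = 8 + 2/3·60/3 = 21.3333.
Utility at the optimum: U(23, 21.3333) = 26.3247.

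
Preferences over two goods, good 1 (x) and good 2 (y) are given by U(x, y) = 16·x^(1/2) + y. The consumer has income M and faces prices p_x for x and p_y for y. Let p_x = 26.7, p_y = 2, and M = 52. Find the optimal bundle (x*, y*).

x* = 0.3591, y* = 21.206

Solve: √x = 8·p_y/p_x, so x*(p_x,p_y) = (8·p_y/p_x)², and y* = (M − p_x·x*)/p_y.
Plugging in: x* = (8·2/26.7)² = 0.3591, y* = 21.206.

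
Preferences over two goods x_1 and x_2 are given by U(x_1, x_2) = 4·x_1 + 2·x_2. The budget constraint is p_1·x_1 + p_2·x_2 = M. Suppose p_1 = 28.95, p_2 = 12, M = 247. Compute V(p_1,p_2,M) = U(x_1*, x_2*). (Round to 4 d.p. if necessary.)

V = 41.1667

Linear utility — the consumer picks whichever good has higher MU/price: 4/28.95 = 0.1382 vs 2/12 = 0.1667.
x_2 gives more utility per dollar, so spend all income on x_2: x_2* = M/p_2, x_1* = 0.
Numerically: x_1* = 0, x_2* = 20.5833.
Utility at the optimum: U(0, 20.5833) = 41.1667.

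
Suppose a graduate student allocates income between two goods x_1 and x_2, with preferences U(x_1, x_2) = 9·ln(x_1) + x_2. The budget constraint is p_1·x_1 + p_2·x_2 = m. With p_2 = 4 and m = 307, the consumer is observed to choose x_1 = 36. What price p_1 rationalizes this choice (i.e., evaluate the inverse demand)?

p_1 = 1

MU_x_1 = 9/x_1, MU_x_2 = 1. Tangency: 9/x_1 = p_1/p_2.
So x_1*(p_1,p_2) = 9·p_2/p_1, independent of income; and x_2* = (m − 9·p_2)/p_2.
Set x_1* = 36 in the demand function and solve for p_1: p_1 = 1.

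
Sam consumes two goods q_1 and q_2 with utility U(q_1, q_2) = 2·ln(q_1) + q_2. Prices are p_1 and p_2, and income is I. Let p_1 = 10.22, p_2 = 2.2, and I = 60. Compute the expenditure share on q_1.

Set MRS = p_1/p_2: (2/q_1)/1 = p_1/p_2.
So q_1*(p_1,p_2) = 2·p_2/p_1, independent of income; and q_2* = (I − 2·p_2)/p_2.
At the given prices: q_1* = 2·2.2/10.22 = 0.4305, and q_2* = 25.2727.
Expenditure on q_1: 10.22·0.4305 = 4.4; share = 0.0733.

share on q_1 = 0.0733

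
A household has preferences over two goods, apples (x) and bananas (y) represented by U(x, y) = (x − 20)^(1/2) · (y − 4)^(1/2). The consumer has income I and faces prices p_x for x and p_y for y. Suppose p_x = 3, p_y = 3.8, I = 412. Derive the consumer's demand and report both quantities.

MRS = (y−4)/(x−20). Tangency with p_x/p_y gives y−4 = (p_x/p_y)·(x−20).
After buying the subsistence bundle (20, 4), a share 0.5 of the remaining income goes to x: x* = 20 + 0.5·(I − 20p_x − 4p_y)/p_x.
Discretionary income = 412 − 20·3 − 4·3.8 = 336.8; x* = 20 + 0.5·336.8/3 = 76.1333; y* = 4 + 0.5·336.8/3.8 = 48.3158.

x* = 76.1333, y* = 48.3158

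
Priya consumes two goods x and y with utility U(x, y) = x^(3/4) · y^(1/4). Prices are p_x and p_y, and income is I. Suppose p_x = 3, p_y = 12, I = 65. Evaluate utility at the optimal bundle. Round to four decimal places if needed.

MU_x/MU_y = (0.75·y)/(0.25·x); tangency sets this equal to p_x/p_y.
Rearranging, p_y·y = (1/3)·p_x·x. Substituting into the budget gives p_x·x·(1 + (1/3)) = I.
Demand: x*(p_x,p_y,I) = 0.75·I/p_x and y* = 0.25·I/p_y.
At p_x=3, p_y=12, I=65: x* = 0.75·65/3 = 16.25, y* = 1.3542.
Utility at the optimum: U(16.25, 1.3542) = 8.7309.

V = 8.7309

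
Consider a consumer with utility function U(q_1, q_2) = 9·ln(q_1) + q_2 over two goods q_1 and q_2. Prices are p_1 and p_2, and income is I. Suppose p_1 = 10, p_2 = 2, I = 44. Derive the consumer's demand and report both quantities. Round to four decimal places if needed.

MU_q_1 = 9/q_1, MU_q_2 = 1. Tangency: 9/q_1 = p_1/p_2.
So q_1*(p_1,p_2) = 9·p_2/p_1, independent of income; and q_2* = (I − 9·p_2)/p_2.
At the given prices: q_1* = 9·2/10 = 1.8, and q_2* = 13.

q_1* = 1.8, q_2* = 13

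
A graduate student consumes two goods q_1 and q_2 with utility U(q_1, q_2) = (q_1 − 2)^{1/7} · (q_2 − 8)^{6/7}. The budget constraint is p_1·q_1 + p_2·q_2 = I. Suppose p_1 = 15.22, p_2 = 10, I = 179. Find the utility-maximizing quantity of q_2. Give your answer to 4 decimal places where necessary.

q_2* = 13.8766

Let q_1' = q_1−2, q_2' = q_2−8. MRS = (1/6)·q_2'/q_1' = p_1/p_2.
After buying the subsistence bundle (2, 8), a share 1/7 of the remaining income goes to q_1: q_1* = 2 + 1/7·(I − 2p_1 − 8p_2)/p_1.
Discretionary income = 179 − 2·15.22 − 8·10 = 68.56; q_2* = 8 + 6/7·68.56/10 = 13.8766.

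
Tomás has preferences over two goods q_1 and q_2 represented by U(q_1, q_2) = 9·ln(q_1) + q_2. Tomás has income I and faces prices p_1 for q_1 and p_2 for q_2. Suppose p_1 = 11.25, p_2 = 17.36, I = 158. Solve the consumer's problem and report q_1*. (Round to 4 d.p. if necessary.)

MU_q_1 = 9/q_1, MU_q_2 = 1. Tangency: 9/q_1 = p_1/p_2.
So q_1*(p_1,p_2) = 9·p_2/p_1, independent of income; and q_2* = (I − 9·p_2)/p_2.
At the given prices: q_1* = 9·17.36/11.25 = 13.888.

q_1* = 13.888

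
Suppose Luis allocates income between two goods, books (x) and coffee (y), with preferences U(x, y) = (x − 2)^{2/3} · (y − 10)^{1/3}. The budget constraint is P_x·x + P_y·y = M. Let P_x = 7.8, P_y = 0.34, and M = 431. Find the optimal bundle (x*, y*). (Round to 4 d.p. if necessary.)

x* = 37.2137, y* = 413.9216

Let x' = x−2, y' = y−10. MRS = 2·y'/x' = P_x/P_y.
After buying the subsistence bundle (2, 10), a share 2/3 of the remaining income goes to x: x* = 2 + 2/3·(M − 2P_x − 10P_y)/P_x.
Discretionary income = 431 − 2·7.8 − 10·0.34 = 412; x* = 2 + 2/3·412/7.8 = 37.2137; y* = 10 + 1/3·412/0.34 = 413.9216.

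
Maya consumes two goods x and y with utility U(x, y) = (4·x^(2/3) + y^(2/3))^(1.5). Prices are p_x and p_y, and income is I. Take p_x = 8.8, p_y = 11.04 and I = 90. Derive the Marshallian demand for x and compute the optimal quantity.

x* = 10.1267

MU_x ∝ 4·x^(-1/3), MU_y ∝ y^(-1/3), so MRS = 4·(y/x)^(1/3) = p_x/p_y.
Hence y/x = ((1/4)·p_x/p_y)^(1/(1/3)), i.e. raised to the 3 power.
Substitute y = (y/x)·x into the budget: x* = I/(p_x + p_y·(y/x)).
Numerically y/x = 0.007913, so x* = 90/(8.8 + 11.04·0.007913) = 10.1267.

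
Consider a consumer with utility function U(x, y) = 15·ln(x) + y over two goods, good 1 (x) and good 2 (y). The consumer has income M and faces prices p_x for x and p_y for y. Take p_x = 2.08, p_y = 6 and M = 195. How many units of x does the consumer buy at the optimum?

Set MRS = p_x/p_y: (15/x)/1 = p_x/p_y.
So x*(p_x,p_y) = 15·p_y/p_x, independent of income; and y* = (M − 15·p_y)/p_y.
At the given prices: x* = 15·6/2.08 = 43.2692.

x* = 43.2692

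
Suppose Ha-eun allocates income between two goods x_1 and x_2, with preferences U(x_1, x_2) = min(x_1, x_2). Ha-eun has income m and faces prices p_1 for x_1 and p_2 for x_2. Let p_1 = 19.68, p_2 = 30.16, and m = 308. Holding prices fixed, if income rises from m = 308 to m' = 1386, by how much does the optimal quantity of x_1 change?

With perfect complements, no substitution: consume in ratio x_1:x_2 = 1:1.
Budget: p_1·x_1 + p_2·x_1 = m, so (p_1 + p_2)·x_1 = m.
Demand: x_1*(p_1,p_2,m) = m/(p_1 + p_2), x_2* = m/(p_1 + p_2).
Here 19.68 + 30.16 = 49.84, giving x_1* = 6.1798.
At m' = 1386: x_1* = 27.809. Change: 27.809 − 6.1798 = 21.6292.

Δx_1* = 21.6292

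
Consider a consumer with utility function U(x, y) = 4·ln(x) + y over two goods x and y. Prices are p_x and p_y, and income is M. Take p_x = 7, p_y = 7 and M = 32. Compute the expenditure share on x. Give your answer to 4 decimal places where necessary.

share on x = 0.875

Set MRS = p_x/p_y: (4/x)/1 = p_x/p_y.
So x*(p_x,p_y) = 4·p_y/p_x, independent of income; and y* = (M − 4·p_y)/p_y.
At the given prices: x* = 4·7/7 = 4, and y* = 0.5714.
Expenditure on x: 7·4 = 28; share = 0.875.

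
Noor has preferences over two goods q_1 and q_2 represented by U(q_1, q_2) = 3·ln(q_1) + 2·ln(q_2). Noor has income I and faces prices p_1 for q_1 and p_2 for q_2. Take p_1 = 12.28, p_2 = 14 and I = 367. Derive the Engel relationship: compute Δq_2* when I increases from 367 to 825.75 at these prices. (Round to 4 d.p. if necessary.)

Δq_2* = 13.1071

The MRS is (3/2)·q_2/q_1. Set MRS = p_1/p_2.
So 3·p_2·q_2 = 2·p_1·q_1; combined with the budget, a share 0.6 of income goes to q_1.
Demand: q_1*(p_1,p_2,I) = 0.6·I/p_1 and q_2* = 0.4·I/p_2.
At p_1=12.28, p_2=14, I=367: q_2* = 0.4·367/14 = 10.4857.
At I' = 825.75: q_2* = 23.5929. Change: 23.5929 − 10.4857 = 13.1071.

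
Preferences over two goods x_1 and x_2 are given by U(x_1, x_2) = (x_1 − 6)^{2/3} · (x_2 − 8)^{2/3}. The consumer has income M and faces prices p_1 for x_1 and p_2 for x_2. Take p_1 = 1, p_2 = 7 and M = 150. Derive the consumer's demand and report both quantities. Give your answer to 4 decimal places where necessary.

Let x_1' = x_1−6, x_2' = x_2−8. MRS = x_2'/x_1' = p_1/p_2.
After buying the subsistence bundle (6, 8), a share 0.5 of the remaining income goes to x_1: x_1* = 6 + 0.5·(M − 6p_1 − 8p_2)/p_1.
Discretionary income = 150 − 6·1 − 8·7 = 88; x_1* = 6 + 0.5·88/1 = 50; x_2* = 8 + 0.5·88/7 = 14.2857.

x_1* = 50, x_2* = 14.2857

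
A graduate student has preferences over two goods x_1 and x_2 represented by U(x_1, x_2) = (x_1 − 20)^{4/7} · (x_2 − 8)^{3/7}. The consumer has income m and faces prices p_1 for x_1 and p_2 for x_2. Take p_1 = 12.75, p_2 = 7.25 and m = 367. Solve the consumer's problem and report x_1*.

x_1* = 22.4202

MRS = (4/3)·(x_2−8)/(x_1−20). Tangency with p_1/p_2 gives x_2−8 = (3/4)·(p_1/p_2)·(x_1−20).
After buying the subsistence bundle (20, 8), a share 4/7 of the remaining income goes to x_1: x_1* = 20 + 4/7·(m − 20p_1 − 8p_2)/p_1.
Discretionary income = 367 − 20·12.75 − 8·7.25 = 54; x_1* = 20 + 4/7·54/12.75 = 22.4202.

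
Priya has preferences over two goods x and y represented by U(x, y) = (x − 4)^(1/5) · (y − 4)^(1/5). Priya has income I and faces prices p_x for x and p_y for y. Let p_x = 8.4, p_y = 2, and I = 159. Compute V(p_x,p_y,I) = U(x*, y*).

V = 2.9

Substituting into the budget: x* = 4 + 0.5·(I − 4·p_x − 4·p_y)/p_x, and y* = 4 + 0.5·(…)/p_y.
Discretionary income = 159 − 4·8.4 − 4·2 = 117.4; x* = 4 + 0.5·117.4/8.4 = 10.9881; y* = 4 + 0.5·117.4/2 = 33.35.
Utility at the optimum: U(10.9881, 33.35) = 2.9.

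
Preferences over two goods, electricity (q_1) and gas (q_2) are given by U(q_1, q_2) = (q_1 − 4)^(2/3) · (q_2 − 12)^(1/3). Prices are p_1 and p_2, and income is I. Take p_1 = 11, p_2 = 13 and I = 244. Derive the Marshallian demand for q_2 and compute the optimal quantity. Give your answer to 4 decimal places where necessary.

q_2* = 13.1282

Substituting into the budget: q_1* = 4 + 2/3·(I − 4·p_1 − 12·p_2)/p_1, and q_2* = 12 + 1/3·(…)/p_2.
Discretionary income = 244 − 4·11 − 12·13 = 44; q_2* = 12 + 1/3·44/13 = 13.1282.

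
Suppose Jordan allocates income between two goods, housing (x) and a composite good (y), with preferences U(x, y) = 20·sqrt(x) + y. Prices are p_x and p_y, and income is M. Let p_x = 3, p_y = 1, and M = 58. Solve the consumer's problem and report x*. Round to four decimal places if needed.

x* = 11.1111

MU_x = 10/√x, MU_y = 1. Tangency: 10/√x = p_x/p_y.
Thus x* = (10·p_y/p_x)² — independent of M — with the rest of income spent on y.
Plugging in: x* = (10·1/3)² = 11.1111.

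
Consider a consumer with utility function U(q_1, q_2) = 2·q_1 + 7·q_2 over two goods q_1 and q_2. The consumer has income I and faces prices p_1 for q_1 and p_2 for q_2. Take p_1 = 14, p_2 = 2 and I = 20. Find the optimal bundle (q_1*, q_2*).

q_1* = 0, q_2* = 10

Linear utility — the consumer picks whichever good has higher MU/price: 2/14 = 0.1429 vs 7/2 = 3.5.
q_2 gives more utility per dollar, so spend all income on q_2: q_2* = I/p_2, q_1* = 0.
Numerically: q_1* = 0, q_2* = 10.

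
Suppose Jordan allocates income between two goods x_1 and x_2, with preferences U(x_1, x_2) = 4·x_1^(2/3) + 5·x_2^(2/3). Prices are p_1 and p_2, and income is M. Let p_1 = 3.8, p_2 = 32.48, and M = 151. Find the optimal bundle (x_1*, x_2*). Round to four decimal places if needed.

x_1* = 38.7022, x_2* = 0.1211

MU_x_1 ∝ 4·x_1^(-1/3), MU_x_2 ∝ 5·x_2^(-1/3), so MRS = (4/5)·(x_2/x_1)^(1/3) = p_1/p_2.
Hence x_2/x_1 = ((5/4)·p_1/p_2)^(1/(1/3)), i.e. raised to the 3 power.
With the ratio pinned down, the budget gives x_1* = M/(p_1 + p_2·(x_2/x_1)) and x_2* = (x_2/x_1)·x_1*.
Numerically x_2/x_1 = 0.003128, so x_1* = 151/(3.8 + 32.48·0.003128) = 38.7022 and x_2* = 0.003128·38.7022 = 0.1211.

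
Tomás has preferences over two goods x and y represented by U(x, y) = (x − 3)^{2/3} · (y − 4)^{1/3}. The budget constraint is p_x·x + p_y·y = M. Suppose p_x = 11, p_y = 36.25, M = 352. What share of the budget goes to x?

This is Cobb-Douglas in (x−3, y−4): tangency gives 2/3·p_y·(y−4) = 1/3·p_x·(x−3).
Substituting into the budget: x* = 3 + 2/3·(M − 3·p_x − 4·p_y)/p_x, and y* = 4 + 1/3·(…)/p_y.
Discretionary income = 352 − 3·11 − 4·36.25 = 174; x* = 3 + 2/3·174/11 = 13.5455; y* = 4 + 1/3·174/36.25 = 5.6.
Expenditure on x: 11·13.5455 = 149; share = 0.4233.

share on x = 0.4233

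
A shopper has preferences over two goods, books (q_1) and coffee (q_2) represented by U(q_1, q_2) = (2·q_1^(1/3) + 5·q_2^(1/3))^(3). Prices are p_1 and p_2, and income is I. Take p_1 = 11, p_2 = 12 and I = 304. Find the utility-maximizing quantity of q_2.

Numerically q_2/q_1 = 3.469183, so q_1* = 304/(11 + 12·3.469183) = 5.7762 and q_2* = 3.469183·5.7762 = 20.0385.

q_2* = 20.0385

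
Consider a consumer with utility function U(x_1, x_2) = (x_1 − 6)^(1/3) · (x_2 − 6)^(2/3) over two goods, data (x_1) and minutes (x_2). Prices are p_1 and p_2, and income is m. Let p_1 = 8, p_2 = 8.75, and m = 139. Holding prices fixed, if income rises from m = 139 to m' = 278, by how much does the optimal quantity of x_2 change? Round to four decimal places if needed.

Δx_2* = 10.5905

MRS = (1/2)·(x_2−6)/(x_1−6). Tangency with p_1/p_2 gives x_2−6 = 2·(p_1/p_2)·(x_1−6).
Substituting into the budget: x_1* = 6 + 1/3·(m − 6·p_1 − 6·p_2)/p_1, and x_2* = 6 + 2/3·(…)/p_2.
Discretionary income = 139 − 6·8 − 6·8.75 = 38.5; x_2* = 6 + 2/3·38.5/8.75 = 8.9333.
At m' = 278: x_2* = 19.5238. Change: 19.5238 − 8.9333 = 10.5905.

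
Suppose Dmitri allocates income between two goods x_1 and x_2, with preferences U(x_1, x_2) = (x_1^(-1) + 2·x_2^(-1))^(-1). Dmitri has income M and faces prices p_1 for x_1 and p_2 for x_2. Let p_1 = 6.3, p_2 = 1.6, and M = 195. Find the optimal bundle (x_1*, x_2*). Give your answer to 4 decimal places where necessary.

x_1* = 18.0723, x_2* = 50.7153

MRS = MU_x_1/MU_x_2 = (1/2)·(x_2/x_1)^(2). Set equal to p_1/p_2.
Solve for the ratio: x_2/x_1 = [2·p_1/p_2]^(0.5).
Substitute x_2 = (x_2/x_1)·x_1 into the budget: x_1* = M/(p_1 + p_2·(x_2/x_1)).
Numerically x_2/x_1 = 2.806243, so x_1* = 195/(6.3 + 1.6·2.806243) = 18.0723 and x_2* = 2.806243·18.0723 = 50.7153.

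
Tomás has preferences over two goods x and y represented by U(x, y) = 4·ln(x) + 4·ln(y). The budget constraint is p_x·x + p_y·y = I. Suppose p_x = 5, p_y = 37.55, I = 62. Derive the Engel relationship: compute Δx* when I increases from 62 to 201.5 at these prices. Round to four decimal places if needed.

Δx* = 13.95

The MRS is y/x. Set MRS = p_x/p_y.
Rearranging, p_y·y = p_x·x. Substituting into the budget gives p_x·x·(1 + 1) = I.
Demand: x*(p_x,p_y,I) = 0.5·I/p_x and y* = 0.5·I/p_y.
At p_x=5, p_y=37.55, I=62: x* = 0.5·62/5 = 6.2.
At I' = 201.5: x* = 20.15. Change: 20.15 − 6.2 = 13.95.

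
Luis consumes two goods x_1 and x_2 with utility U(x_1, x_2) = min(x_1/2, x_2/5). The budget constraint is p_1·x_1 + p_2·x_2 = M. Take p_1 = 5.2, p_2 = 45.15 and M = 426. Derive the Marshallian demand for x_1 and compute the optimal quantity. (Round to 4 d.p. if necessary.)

x_1* = 3.6079

Leontief preferences: the optimum is at the kink where x_1/2 = x_2/5, i.e. x_2 = (5/2)·x_1.
Budget: p_1·x_1 + p_2·(5/2)·x_1 = M, so (2·p_1 + 5·p_2)·x_1 = 2·M.
Demand: x_1*(p_1,p_2,M) = 2·M/(2·p_1 + 5·p_2), x_2* = 5·M/(2·p_1 + 5·p_2).
Here 2·5.2 + 5·45.15 = 236.15, giving x_1* = 3.6079.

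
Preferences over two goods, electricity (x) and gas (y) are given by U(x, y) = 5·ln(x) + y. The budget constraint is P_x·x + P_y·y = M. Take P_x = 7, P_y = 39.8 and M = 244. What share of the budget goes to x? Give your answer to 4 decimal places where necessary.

share on x = 0.8156

So x*(P_x,P_y) = 5·P_y/P_x, independent of income; and y* = (M − 5·P_y)/P_y.
At the given prices: x* = 5·39.8/7 = 28.4286, and y* = 1.1307.
Expenditure on x: 7·28.4286 = 199; share = 0.8156.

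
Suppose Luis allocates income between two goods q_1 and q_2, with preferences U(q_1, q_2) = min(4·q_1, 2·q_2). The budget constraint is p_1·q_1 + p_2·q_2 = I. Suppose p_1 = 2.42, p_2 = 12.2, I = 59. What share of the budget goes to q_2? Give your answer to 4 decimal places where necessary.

share on q_2 = 0.9098

With perfect complements, no substitution: consume in ratio q_1:q_2 = 2:4.
Budget: p_1·q_1 + p_2·2·q_1 = I, so (2·p_1 + 4·p_2)·q_1 = 2·I.
Demand: q_1*(p_1,p_2,I) = 2·I/(2·p_1 + 4·p_2), q_2* = 4·I/(2·p_1 + 4·p_2).
Here 2·2.42 + 4·12.2 = 53.64, giving q_1* = 2.1999 and q_2* = 4.3997.
Expenditure on q_2: 12.2·4.3997 = 53.6764; share = 0.9098.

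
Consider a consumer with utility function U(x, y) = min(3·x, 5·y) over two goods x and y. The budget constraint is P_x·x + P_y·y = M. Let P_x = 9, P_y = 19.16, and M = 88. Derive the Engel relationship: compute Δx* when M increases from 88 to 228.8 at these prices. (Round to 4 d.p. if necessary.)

Leontief preferences: the optimum is at the kink where x/5 = y/3, i.e. y = (3/5)·x.
Budget: P_x·x + P_y·(3/5)·x = M, so (5·P_x + 3·P_y)·x = 5·M.
Demand: x*(P_x,P_y,M) = 5·M/(5·P_x + 3·P_y), y* = 3·M/(5·P_x + 3·P_y).
Here 5·9 + 3·19.16 = 102.48, giving x* = 4.2935.
At M' = 228.8: x* = 11.1632. Change: 11.1632 − 4.2935 = 6.8696.

Δx* = 6.8696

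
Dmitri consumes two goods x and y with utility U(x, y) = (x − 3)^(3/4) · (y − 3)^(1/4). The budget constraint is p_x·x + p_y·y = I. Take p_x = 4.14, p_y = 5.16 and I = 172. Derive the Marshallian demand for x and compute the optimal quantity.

MRS = 3·(y−3)/(x−3). Tangency with p_x/p_y gives y−3 = (1/3)·(p_x/p_y)·(x−3).
Substituting into the budget: x* = 3 + 0.75·(I − 3·p_x − 3·p_y)/p_x, and y* = 3 + 0.25·(…)/p_y.
Discretionary income = 172 − 3·4.14 − 3·5.16 = 144.1; x* = 3 + 0.75·144.1/4.14 = 29.1051.

x* = 29.1051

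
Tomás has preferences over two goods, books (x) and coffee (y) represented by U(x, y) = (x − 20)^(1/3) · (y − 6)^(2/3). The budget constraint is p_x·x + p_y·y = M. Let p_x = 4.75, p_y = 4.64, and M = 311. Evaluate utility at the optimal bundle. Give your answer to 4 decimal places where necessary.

MRS = (1/2)·(y−6)/(x−20). Tangency with p_x/p_y gives y−6 = 2·(p_x/p_y)·(x−20).
After buying the subsistence bundle (20, 6), a share 1/3 of the remaining income goes to x: x* = 20 + 1/3·(M − 20p_x − 6p_y)/p_x.
Discretionary income = 311 − 20·4.75 − 6·4.64 = 188.16; x* = 20 + 1/3·188.16/4.75 = 33.2042; y* = 6 + 2/3·188.16/4.64 = 33.0345.
Utility at the optimum: U(33.2042, 33.0345) = 21.2904.

V = 21.2904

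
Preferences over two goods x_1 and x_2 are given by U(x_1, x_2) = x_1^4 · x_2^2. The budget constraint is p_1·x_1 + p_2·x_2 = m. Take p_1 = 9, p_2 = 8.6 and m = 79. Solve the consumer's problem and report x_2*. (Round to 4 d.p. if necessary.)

x_2* = 3.062

MU_x_1/MU_x_2 = (4·x_2)/(2·x_1); tangency sets this equal to p_1/p_2.
So 4·p_2·x_2 = 2·p_1·x_1; combined with the budget, a share 2/3 of income goes to x_1.
Demand: x_1*(p_1,p_2,m) = 2/3·m/p_1 and x_2* = 1/3·m/p_2.
At p_1=9, p_2=8.6, m=79: x_2* = 1/3·79/8.6 = 3.062.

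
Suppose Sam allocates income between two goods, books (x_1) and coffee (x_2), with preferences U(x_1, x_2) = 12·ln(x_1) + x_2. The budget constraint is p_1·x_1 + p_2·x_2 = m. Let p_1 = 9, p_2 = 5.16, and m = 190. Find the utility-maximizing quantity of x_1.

Set MRS = p_1/p_2: (12/x_1)/1 = p_1/p_2.
So x_1*(p_1,p_2) = 12·p_2/p_1, independent of income; and x_2* = (m − 12·p_2)/p_2.
At the given prices: x_1* = 12·5.16/9 = 6.88.

x_1* = 6.88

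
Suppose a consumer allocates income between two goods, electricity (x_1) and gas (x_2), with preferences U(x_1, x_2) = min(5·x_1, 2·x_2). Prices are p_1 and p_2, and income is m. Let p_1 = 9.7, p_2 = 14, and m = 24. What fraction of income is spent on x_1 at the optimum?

share on x_1 = 0.217

With perfect complements, no substitution: consume in ratio x_1:x_2 = 2:5.
Budget: p_1·x_1 + p_2·(5/2)·x_1 = m, so (2·p_1 + 5·p_2)·x_1 = 2·m.
Demand: x_1*(p_1,p_2,m) = 2·m/(2·p_1 + 5·p_2), x_2* = 5·m/(2·p_1 + 5·p_2).
Here 2·9.7 + 5·14 = 89.4, giving x_1* = 0.5369 and x_2* = 1.3423.
Expenditure on x_1: 9.7·0.5369 = 5.2081; share = 0.217.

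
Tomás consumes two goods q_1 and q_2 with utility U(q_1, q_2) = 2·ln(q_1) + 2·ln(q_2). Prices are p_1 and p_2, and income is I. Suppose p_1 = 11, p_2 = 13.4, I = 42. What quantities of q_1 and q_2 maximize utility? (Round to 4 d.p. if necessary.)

q_1* = 1.9091, q_2* = 1.5672

Tangency: MRS = q_2/q_1 = p_1/p_2.
So 2·p_2·q_2 = 2·p_1·q_1; combined with the budget, a share 0.5 of income goes to q_1.
Demand: q_1*(p_1,p_2,I) = 0.5·I/p_1 and q_2* = 0.5·I/p_2.
At p_1=11, p_2=13.4, I=42: q_1* = 0.5·42/11 = 1.9091, q_2* = 1.5672.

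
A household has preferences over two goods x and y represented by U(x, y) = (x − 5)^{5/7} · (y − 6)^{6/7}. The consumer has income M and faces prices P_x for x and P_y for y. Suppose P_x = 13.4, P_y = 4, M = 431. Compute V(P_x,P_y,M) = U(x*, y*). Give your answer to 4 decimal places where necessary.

MRS = (5/6)·(y−6)/(x−5). Tangency with P_x/P_y gives y−6 = (6/5)·(P_x/P_y)·(x−5).
Substituting into the budget: x* = 5 + 5/11·(M − 5·P_x − 6·P_y)/P_x, and y* = 6 + 6/11·(…)/P_y.
Discretionary income = 431 − 5·13.4 − 6·4 = 340; x* = 5 + 5/11·340/13.4 = 16.5332; y* = 6 + 6/11·340/4 = 52.3636.
Utility at the optimum: U(16.5332, 52.3636) = 153.7053.

V = 153.7053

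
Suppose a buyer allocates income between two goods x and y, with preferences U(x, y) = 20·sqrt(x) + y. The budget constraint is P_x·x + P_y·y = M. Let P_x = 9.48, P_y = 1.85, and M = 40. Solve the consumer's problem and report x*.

x* = 3.8083

MU_x = 10/√x, MU_y = 1. Tangency: 10/√x = P_x/P_y.
Solve: √x = 10·P_y/P_x, so x*(P_x,P_y) = (10·P_y/P_x)², and y* = (M − P_x·x*)/P_y.
Plugging in: x* = (10·1.85/9.48)² = 3.8083.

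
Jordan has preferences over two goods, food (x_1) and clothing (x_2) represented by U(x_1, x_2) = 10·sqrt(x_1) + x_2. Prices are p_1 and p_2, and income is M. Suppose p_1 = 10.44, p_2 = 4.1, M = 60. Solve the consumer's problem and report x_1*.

Set MRS = p_1/p_2: 5·x_1^(−1/2) = p_1/p_2.
Thus x_1* = (5·p_2/p_1)² — independent of M — with the rest of income spent on x_2.
Plugging in: x_1* = (5·4.1/10.44)² = 3.8557.

x_1* = 3.8557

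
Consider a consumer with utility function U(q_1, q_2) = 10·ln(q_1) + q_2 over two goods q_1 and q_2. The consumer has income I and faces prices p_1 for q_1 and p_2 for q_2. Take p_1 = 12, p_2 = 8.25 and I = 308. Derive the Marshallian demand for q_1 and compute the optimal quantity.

Set MRS = p_1/p_2: (10/q_1)/1 = p_1/p_2.
So q_1*(p_1,p_2) = 10·p_2/p_1, independent of income; and q_2* = (I − 10·p_2)/p_2.
At the given prices: q_1* = 10·8.25/12 = 6.875.

q_1* = 6.875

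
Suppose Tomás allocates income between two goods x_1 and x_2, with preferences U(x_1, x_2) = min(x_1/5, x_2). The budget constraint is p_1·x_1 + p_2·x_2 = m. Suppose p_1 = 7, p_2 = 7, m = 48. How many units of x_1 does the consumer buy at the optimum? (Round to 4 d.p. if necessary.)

x_1* = 5.7143

With perfect complements, no substitution: consume in ratio x_1:x_2 = 5:1.
Budget: p_1·x_1 + p_2·(1/5)·x_1 = m, so (5·p_1 + p_2)·x_1 = 5·m.
Demand: x_1*(p_1,p_2,m) = 5·m/(5·p_1 + p_2), x_2* = m/(5·p_1 + p_2).
Here 5·7 + 7 = 42, giving x_1* = 5.7143.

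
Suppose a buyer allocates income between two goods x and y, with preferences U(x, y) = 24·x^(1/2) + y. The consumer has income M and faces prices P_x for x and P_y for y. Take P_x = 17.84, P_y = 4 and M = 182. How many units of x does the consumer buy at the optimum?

Set MRS = P_x/P_y: 12·x^(−1/2) = P_x/P_y.
Thus x* = (12·P_y/P_x)² — independent of M — with the rest of income spent on y.
Plugging in: x* = (12·4/17.84)² = 7.2392.

x* = 7.2392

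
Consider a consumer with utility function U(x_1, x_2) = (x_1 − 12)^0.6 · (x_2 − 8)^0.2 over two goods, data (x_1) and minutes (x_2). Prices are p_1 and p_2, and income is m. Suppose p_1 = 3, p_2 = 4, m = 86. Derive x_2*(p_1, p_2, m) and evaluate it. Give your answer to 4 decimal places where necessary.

MRS = 3·(x_2−8)/(x_1−12). Tangency with p_1/p_2 gives x_2−8 = (1/3)·(p_1/p_2)·(x_1−12).
Substituting into the budget: x_1* = 12 + 0.75·(m − 12·p_1 − 8·p_2)/p_1, and x_2* = 8 + 0.25·(…)/p_2.
Discretionary income = 86 − 12·3 − 8·4 = 18; x_2* = 8 + 0.25·18/4 = 9.125.

x_2* = 9.125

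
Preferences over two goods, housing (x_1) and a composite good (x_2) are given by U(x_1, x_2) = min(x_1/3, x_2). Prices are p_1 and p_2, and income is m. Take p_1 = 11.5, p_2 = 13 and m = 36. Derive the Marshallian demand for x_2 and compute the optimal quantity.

With perfect complements, no substitution: consume in ratio x_1:x_2 = 3:1.
Budget: p_1·x_1 + p_2·(1/3)·x_1 = m, so (3·p_1 + p_2)·x_1 = 3·m.
Demand: x_1*(p_1,p_2,m) = 3·m/(3·p_1 + p_2), x_2* = m/(3·p_1 + p_2).
Here 3·11.5 + 13 = 47.5, giving x_2* = 0.7579.

x_2* = 0.7579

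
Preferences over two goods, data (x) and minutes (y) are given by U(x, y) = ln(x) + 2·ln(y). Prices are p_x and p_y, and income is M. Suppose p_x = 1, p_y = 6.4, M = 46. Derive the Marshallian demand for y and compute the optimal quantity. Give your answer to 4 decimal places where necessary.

y* = 4.7917

MU_x/MU_y = (y)/(2·x); tangency sets this equal to p_x/p_y.
So p_y·y = 2·p_x·x; combined with the budget, a share 1/3 of income goes to x.
Demand: x*(p_x,p_y,M) = 1/3·M/p_x and y* = 2/3·M/p_y.
At p_x=1, p_y=6.4, M=46: y* = 2/3·46/6.4 = 4.7917.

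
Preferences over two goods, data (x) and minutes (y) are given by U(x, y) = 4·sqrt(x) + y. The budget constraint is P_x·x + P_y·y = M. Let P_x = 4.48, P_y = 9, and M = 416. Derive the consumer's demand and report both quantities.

Set MRS = P_x/P_y: 2·x^(−1/2) = P_x/P_y.
Thus x* = (2·P_y/P_x)² — independent of M — with the rest of income spent on y.
Plugging in: x* = (2·9/4.48)² = 16.1432, y* = 38.1865.

x* = 16.1432, y* = 38.1865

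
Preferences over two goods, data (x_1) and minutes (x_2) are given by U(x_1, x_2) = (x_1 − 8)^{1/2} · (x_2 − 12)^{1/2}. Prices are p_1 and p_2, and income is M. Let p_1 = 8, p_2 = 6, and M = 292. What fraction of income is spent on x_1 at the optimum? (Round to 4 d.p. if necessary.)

This is Cobb-Douglas in (x_1−8, x_2−12): tangency gives 0.5·p_2·(x_2−12) = 0.5·p_1·(x_1−8).
After buying the subsistence bundle (8, 12), a share 0.5 of the remaining income goes to x_1: x_1* = 8 + 0.5·(M − 8p_1 − 12p_2)/p_1.
Discretionary income = 292 − 8·8 − 12·6 = 156; x_1* = 8 + 0.5·156/8 = 17.75; x_2* = 12 + 0.5·156/6 = 25.
Expenditure on x_1: 8·17.75 = 142; share = 0.4863.

share on x_1 = 0.4863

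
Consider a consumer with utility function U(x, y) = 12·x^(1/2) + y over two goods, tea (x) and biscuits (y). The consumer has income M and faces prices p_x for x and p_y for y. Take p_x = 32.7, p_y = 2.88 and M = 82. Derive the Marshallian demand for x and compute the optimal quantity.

x* = 0.2792

Set MRS = p_x/p_y: 6·x^(−1/2) = p_x/p_y.
Thus x* = (6·p_y/p_x)² — independent of M — with the rest of income spent on y.
Plugging in: x* = (6·2.88/32.7)² = 0.2792.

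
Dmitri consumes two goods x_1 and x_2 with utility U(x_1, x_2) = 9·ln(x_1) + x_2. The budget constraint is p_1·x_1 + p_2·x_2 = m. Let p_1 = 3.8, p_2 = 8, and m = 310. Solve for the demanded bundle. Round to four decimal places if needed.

Set MRS = p_1/p_2: (9/x_1)/1 = p_1/p_2.
So x_1*(p_1,p_2) = 9·p_2/p_1, independent of income; and x_2* = (m − 9·p_2)/p_2.
At the given prices: x_1* = 9·8/3.8 = 18.9474, and x_2* = 29.75.

x_1* = 18.9474, x_2* = 29.75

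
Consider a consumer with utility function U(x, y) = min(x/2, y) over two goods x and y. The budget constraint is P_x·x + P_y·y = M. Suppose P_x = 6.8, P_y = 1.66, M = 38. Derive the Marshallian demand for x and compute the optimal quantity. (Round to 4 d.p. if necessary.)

x* = 4.9803

Leontief preferences: the optimum is at the kink where x/2 = y/1, i.e. y = (1/2)·x.
Budget: P_x·x + P_y·(1/2)·x = M, so (2·P_x + P_y)·x = 2·M.
Demand: x*(P_x,P_y,M) = 2·M/(2·P_x + P_y), y* = M/(2·P_x + P_y).
Here 2·6.8 + 1.66 = 15.26, giving x* = 4.9803.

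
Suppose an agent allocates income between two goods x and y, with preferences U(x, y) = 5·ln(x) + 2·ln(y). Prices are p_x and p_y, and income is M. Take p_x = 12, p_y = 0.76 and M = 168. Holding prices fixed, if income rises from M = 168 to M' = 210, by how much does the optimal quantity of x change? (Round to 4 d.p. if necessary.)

Tangency: MRS = (5/2)·y/x = p_x/p_y.
Rearranging, p_y·y = (2/5)·p_x·x. Substituting into the budget gives p_x·x·(1 + (2/5)) = M.
Demand: x*(p_x,p_y,M) = 5/7·M/p_x and y* = 2/7·M/p_y.
At p_x=12, p_y=0.76, M=168: x* = 5/7·168/12 = 10.
At M' = 210: x* = 12.5. Change: 12.5 − 10 = 2.5.

Δx* = 2.5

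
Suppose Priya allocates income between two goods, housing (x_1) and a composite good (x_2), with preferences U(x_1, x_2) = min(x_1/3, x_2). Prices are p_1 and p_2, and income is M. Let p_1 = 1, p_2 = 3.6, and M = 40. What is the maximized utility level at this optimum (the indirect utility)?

Leontief preferences: the optimum is at the kink where x_1/3 = x_2/1, i.e. x_2 = (1/3)·x_1.
Budget: p_1·x_1 + p_2·(1/3)·x_1 = M, so (3·p_1 + p_2)·x_1 = 3·M.
Demand: x_1*(p_1,p_2,M) = 3·M/(3·p_1 + p_2), x_2* = M/(3·p_1 + p_2).
Here 3·1 + 3.6 = 6.6, giving x_1* = 18.1818 and x_2* = 6.0606.
Utility at the optimum: U(18.1818, 6.0606) = 6.0606.

V = 6.0606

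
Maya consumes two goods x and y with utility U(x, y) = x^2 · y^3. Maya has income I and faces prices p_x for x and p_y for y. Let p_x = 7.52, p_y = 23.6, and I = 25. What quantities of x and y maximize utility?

Demand: x*(p_x,p_y,I) = 0.4·I/p_x and y* = 0.6·I/p_y.
At p_x=7.52, p_y=23.6, I=25: x* = 0.4·25/7.52 = 1.3298, y* = 0.6356.

x* = 1.3298, y* = 0.6356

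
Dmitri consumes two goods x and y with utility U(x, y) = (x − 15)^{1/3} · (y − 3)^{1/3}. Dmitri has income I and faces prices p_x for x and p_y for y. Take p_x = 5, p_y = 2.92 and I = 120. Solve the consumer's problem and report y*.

y* = 9.2055

Let x' = x−15, y' = y−3. MRS = y'/x' = p_x/p_y.
Substituting into the budget: x* = 15 + 0.5·(I − 15·p_x − 3·p_y)/p_x, and y* = 3 + 0.5·(…)/p_y.
Discretionary income = 120 − 15·5 − 3·2.92 = 36.24; y* = 3 + 0.5·36.24/2.92 = 9.2055.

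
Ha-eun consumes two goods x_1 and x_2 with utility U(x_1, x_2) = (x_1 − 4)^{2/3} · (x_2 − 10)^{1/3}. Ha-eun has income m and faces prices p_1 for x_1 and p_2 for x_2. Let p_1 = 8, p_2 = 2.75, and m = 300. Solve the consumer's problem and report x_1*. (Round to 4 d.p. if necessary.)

This is Cobb-Douglas in (x_1−4, x_2−10): tangency gives 2/3·p_2·(x_2−10) = 1/3·p_1·(x_1−4).
After buying the subsistence bundle (4, 10), a share 2/3 of the remaining income goes to x_1: x_1* = 4 + 2/3·(m − 4p_1 − 10p_2)/p_1.
Discretionary income = 300 − 4·8 − 10·2.75 = 240.5; x_1* = 4 + 2/3·240.5/8 = 24.0417.

x_1* = 24.0417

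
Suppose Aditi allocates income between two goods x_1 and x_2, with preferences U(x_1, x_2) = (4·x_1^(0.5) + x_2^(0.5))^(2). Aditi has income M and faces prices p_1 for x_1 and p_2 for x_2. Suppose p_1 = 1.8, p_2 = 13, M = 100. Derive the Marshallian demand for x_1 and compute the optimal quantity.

With the ratio pinned down, the budget gives x_1* = M/(p_1 + p_2·(x_2/x_1)) and x_2* = (x_2/x_1)·x_1*.
Numerically x_2/x_1 = 0.001198, so x_1* = 100/(1.8 + 13·0.001198) = 55.0789.

x_1* = 55.0789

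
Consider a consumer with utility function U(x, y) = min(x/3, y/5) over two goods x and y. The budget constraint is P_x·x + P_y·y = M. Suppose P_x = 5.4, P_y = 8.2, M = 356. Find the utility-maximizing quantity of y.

y* = 31.1189

Leontief preferences: the optimum is at the kink where x/3 = y/5, i.e. y = (5/3)·x.
Budget: P_x·x + P_y·(5/3)·x = M, so (3·P_x + 5·P_y)·x = 3·M.
Demand: x*(P_x,P_y,M) = 3·M/(3·P_x + 5·P_y), y* = 5·M/(3·P_x + 5·P_y).
Here 3·5.4 + 5·8.2 = 57.2, giving y* = 31.1189.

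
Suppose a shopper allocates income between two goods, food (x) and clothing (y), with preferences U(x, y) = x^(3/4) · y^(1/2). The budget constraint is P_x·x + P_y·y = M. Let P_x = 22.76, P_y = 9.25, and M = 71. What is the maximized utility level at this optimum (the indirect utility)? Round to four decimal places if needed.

V = 2.8039

Tangency: MRS = (3/2)·y/x = P_x/P_y.
Rearranging, P_y·y = (2/3)·P_x·x. Substituting into the budget gives P_x·x·(1 + (2/3)) = M.
Demand: x*(P_x,P_y,M) = 0.6·M/P_x and y* = 0.4·M/P_y.
At P_x=22.76, P_y=9.25, M=71: x* = 0.6·71/22.76 = 1.8717, y* = 3.0703.
Utility at the optimum: U(1.8717, 3.0703) = 2.8039.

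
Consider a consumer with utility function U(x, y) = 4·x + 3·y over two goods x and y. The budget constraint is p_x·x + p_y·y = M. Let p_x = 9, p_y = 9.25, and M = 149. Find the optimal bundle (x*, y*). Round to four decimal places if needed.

Perfect substitutes: compare marginal utility per dollar. 4/p_x vs 3/p_y → 0.4444 vs 0.3243.
x gives more utility per dollar, so spend all income on x: x* = M/p_x, y* = 0.
Numerically: x* = 16.5556, y* = 0.

x* = 16.5556, y* = 0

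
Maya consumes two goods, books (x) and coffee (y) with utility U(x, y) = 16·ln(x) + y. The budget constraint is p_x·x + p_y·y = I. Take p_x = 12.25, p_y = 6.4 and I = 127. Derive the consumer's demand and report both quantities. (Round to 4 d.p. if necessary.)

x* = 8.3592, y* = 3.8438

Set MRS = p_x/p_y: (16/x)/1 = p_x/p_y.
So x*(p_x,p_y) = 16·p_y/p_x, independent of income; and y* = (I − 16·p_y)/p_y.
At the given prices: x* = 16·6.4/12.25 = 8.3592, and y* = 3.8438.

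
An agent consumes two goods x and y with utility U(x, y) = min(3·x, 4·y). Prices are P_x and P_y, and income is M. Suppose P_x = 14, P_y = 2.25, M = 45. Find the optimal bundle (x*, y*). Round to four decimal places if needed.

x* = 2.8685, y* = 2.1514

Leontief preferences: the optimum is at the kink where x/4 = y/3, i.e. y = (3/4)·x.
Budget: P_x·x + P_y·(3/4)·x = M, so (4·P_x + 3·P_y)·x = 4·M.
Demand: x*(P_x,P_y,M) = 4·M/(4·P_x + 3·P_y), y* = 3·M/(4·P_x + 3·P_y).
Here 4·14 + 3·2.25 = 62.75, giving x* = 2.8685 and y* = 2.1514.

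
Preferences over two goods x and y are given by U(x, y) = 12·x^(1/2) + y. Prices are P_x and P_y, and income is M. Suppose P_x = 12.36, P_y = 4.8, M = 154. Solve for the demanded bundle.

x* = 5.4294, y* = 18.1028

Set MRS = P_x/P_y: 6·x^(−1/2) = P_x/P_y.
Thus x* = (6·P_y/P_x)² — independent of M — with the rest of income spent on y.
Plugging in: x* = (6·4.8/12.36)² = 5.4294, y* = 18.1028.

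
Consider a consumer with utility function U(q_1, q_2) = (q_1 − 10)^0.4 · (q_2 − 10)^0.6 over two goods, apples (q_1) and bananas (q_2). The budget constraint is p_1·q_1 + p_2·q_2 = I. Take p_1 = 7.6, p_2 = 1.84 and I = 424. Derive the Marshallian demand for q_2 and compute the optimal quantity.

q_2* = 117.4783

Let q_1' = q_1−10, q_2' = q_2−10. MRS = (2/3)·q_2'/q_1' = p_1/p_2.
After buying the subsistence bundle (10, 10), a share 0.4 of the remaining income goes to q_1: q_1* = 10 + 0.4·(I − 10p_1 − 10p_2)/p_1.
Discretionary income = 424 − 10·7.6 − 10·1.84 = 329.6; q_2* = 10 + 0.6·329.6/1.84 = 117.4783.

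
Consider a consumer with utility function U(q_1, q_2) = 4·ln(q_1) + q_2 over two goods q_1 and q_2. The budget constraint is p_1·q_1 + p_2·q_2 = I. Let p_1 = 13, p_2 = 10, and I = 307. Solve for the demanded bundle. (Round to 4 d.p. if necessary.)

MU_q_1 = 4/q_1, MU_q_2 = 1. Tangency: 4/q_1 = p_1/p_2.
So q_1*(p_1,p_2) = 4·p_2/p_1, independent of income; and q_2* = (I − 4·p_2)/p_2.
At the given prices: q_1* = 4·10/13 = 3.0769, and q_2* = 26.7.

q_1* = 3.0769, q_2* = 26.7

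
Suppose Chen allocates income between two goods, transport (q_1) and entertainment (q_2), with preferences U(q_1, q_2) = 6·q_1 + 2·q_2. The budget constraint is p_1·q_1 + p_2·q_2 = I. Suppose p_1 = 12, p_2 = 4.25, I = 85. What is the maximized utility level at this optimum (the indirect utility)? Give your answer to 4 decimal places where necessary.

Linear utility — the consumer picks whichever good has higher MU/price: 6/12 = 0.5 vs 2/4.25 = 0.4706.
q_1 gives more utility per dollar, so spend all income on q_1: q_1* = I/p_1, q_2* = 0.
Numerically: q_1* = 7.0833, q_2* = 0.
Utility at the optimum: U(7.0833, 0) = 42.5.

V = 42.5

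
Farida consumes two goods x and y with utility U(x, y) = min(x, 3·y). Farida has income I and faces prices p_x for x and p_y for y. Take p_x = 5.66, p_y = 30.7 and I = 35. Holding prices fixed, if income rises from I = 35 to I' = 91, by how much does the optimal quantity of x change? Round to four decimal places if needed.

Demand: x*(p_x,p_y,I) = 3·I/(3·p_x + p_y), y* = I/(3·p_x + p_y).
Here 3·5.66 + 30.7 = 47.68, giving x* = 2.2022.
At I' = 91: x* = 5.7257. Change: 5.7257 − 2.2022 = 3.5235.

Δx* = 3.5235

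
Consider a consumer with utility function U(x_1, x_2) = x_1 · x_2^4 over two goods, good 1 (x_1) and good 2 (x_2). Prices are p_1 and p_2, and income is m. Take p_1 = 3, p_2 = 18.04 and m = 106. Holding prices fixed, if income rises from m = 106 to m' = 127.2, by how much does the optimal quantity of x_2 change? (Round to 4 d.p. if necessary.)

The MRS is (1/4)·x_2/x_1. Set MRS = p_1/p_2.
So p_2·x_2 = 4·p_1·x_1; combined with the budget, a share 0.2 of income goes to x_1.
Demand: x_1*(p_1,p_2,m) = 0.2·m/p_1 and x_2* = 0.8·m/p_2.
At p_1=3, p_2=18.04, m=106: x_2* = 0.8·106/18.04 = 4.7007.
At m' = 127.2: x_2* = 5.6408. Change: 5.6408 − 4.7007 = 0.9401.

Δx_2* = 0.9401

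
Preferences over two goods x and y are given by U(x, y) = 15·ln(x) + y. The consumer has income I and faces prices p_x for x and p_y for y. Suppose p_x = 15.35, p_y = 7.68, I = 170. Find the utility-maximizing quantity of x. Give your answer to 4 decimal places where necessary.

x* = 7.5049

MU_x = 15/x, MU_y = 1. Tangency: 15/x = p_x/p_y.
So x*(p_x,p_y) = 15·p_y/p_x, independent of income; and y* = (I − 15·p_y)/p_y.
At the given prices: x* = 15·7.68/15.35 = 7.5049.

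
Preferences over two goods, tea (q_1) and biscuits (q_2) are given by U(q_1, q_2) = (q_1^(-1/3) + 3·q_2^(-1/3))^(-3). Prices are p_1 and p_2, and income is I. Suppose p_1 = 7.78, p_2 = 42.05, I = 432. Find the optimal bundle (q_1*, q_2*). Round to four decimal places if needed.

q_1* = 12.4064, q_2* = 7.9781

MRS = MU_q_1/MU_q_2 = (1/3)·(q_2/q_1)^(4/3). Set equal to p_1/p_2.
Hence q_2/q_1 = (3·p_1/p_2)^(1/(4/3)), i.e. raised to the 0.75 power.
With the ratio pinned down, the budget gives q_1* = I/(p_1 + p_2·(q_2/q_1)) and q_2* = (q_2/q_1)·q_1*.
Numerically q_2/q_1 = 0.643059, so q_1* = 432/(7.78 + 42.05·0.643059) = 12.4064 and q_2* = 0.643059·12.4064 = 7.9781.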